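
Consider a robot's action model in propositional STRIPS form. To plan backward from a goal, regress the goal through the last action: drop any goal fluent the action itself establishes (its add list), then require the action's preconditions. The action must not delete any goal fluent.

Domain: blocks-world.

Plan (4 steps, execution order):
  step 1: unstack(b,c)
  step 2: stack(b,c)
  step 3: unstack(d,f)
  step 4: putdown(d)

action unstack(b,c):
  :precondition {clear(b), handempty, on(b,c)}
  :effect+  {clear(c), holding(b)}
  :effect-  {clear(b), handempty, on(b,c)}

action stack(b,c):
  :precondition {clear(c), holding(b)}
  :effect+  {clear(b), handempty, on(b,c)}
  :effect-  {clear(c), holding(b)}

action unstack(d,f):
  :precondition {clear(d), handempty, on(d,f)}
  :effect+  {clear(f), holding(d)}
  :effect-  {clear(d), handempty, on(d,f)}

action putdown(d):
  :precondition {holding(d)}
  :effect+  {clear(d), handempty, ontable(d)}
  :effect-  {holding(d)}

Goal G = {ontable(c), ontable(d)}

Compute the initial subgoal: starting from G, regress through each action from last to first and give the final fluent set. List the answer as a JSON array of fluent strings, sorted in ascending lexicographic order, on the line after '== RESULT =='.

Regress step by step:
  through step 4 (putdown(d)): drop {ontable(d)}, keep {ontable(c)}, require {holding(d)}
    → {holding(d), ontable(c)}
  through step 3 (unstack(d,f)): drop {holding(d)}, keep {ontable(c)}, require {clear(d), handempty, on(d,f)}
    → {clear(d), handempty, on(d,f), ontable(c)}
  through step 2 (stack(b,c)): drop {handempty}, keep {clear(d), on(d,f), ontable(c)}, require {clear(c), holding(b)}
    → {clear(c), clear(d), holding(b), on(d,f), ontable(c)}
  through step 1 (unstack(b,c)): drop {clear(c), holding(b)}, keep {clear(d), on(d,f), ontable(c)}, require {clear(b), handempty, on(b,c)}
    → {clear(b), clear(d), handempty, on(b,c), on(d,f), ontable(c)}

== RESULT ==
["clear(b)", "clear(d)", "handempty", "on(b,c)", "on(d,f)", "ontable(c)"]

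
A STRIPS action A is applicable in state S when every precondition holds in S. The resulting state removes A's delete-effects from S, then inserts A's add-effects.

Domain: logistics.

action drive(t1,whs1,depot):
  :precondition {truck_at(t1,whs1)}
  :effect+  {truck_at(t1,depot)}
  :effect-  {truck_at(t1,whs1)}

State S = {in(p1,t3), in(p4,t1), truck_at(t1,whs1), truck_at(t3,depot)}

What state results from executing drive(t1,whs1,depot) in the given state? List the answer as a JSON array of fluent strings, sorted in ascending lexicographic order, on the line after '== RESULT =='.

Progress:
  pre ⊆ S: {truck_at(t1,whs1)} ⊆ S  — applicable
  S \ del = {in(p1,t3), in(p4,t1), truck_at(t3,depot)}
  ∪ add   = {in(p1,t3), in(p4,t1), truck_at(t1,depot), truck_at(t3,depot)}

== RESULT ==
["in(p1,t3)", "in(p4,t1)", "truck_at(t1,depot)", "truck_at(t3,depot)"]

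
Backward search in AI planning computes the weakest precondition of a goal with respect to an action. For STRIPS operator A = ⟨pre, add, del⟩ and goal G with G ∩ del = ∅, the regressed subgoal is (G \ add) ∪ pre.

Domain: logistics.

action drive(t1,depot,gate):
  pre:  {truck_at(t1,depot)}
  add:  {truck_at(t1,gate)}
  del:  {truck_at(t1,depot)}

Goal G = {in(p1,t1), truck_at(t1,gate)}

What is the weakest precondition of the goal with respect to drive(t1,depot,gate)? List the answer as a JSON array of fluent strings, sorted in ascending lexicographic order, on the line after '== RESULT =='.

Compute (G \ add) ∪ pre:
  G ∩ del = {}  (empty — regression defined)
  G \ add = {in(p1,t1), truck_at(t1,gate)} \ {truck_at(t1,gate)} = {in(p1,t1)}
  ∪ pre   = {in(p1,t1)} ∪ {truck_at(t1,depot)}
          = {in(p1,t1), truck_at(t1,depot)}

== RESULT ==
["in(p1,t1)", "truck_at(t1,depot)"]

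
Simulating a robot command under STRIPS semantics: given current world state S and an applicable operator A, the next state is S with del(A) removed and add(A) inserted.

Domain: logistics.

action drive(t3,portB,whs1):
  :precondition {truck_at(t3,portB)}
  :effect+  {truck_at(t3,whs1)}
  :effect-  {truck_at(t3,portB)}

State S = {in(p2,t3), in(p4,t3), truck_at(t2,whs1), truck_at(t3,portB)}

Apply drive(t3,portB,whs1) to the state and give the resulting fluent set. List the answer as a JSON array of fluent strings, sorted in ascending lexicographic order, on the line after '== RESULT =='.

Compute (S \ del) ∪ add:
  pre ⊆ S: {truck_at(t3,portB)} ⊆ S  — applicable
  S \ del = {in(p2,t3), in(p4,t3), truck_at(t2,whs1)}
  ∪ add   = {in(p2,t3), in(p4,t3), truck_at(t2,whs1), truck_at(t3,whs1)}

== RESULT ==
["in(p2,t3)", "in(p4,t3)", "truck_at(t2,whs1)", "truck_at(t3,whs1)"]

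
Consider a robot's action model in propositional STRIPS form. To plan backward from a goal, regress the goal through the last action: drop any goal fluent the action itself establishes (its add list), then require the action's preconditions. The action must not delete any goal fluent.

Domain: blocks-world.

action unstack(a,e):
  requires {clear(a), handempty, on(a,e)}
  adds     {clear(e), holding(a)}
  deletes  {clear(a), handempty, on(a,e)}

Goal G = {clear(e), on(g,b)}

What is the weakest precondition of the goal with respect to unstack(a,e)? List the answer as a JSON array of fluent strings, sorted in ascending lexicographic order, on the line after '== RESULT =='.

Regress:
  G ∩ del = {}  (empty — regression defined)
  G \ add = {clear(e), on(g,b)} \ {clear(e), holding(a)} = {on(g,b)}
  ∪ pre   = {on(g,b)} ∪ {clear(a), handempty, on(a,e)}
          = {clear(a), handempty, on(a,e), on(g,b)}

== RESULT ==
["clear(a)", "handempty", "on(a,e)", "on(g,b)"]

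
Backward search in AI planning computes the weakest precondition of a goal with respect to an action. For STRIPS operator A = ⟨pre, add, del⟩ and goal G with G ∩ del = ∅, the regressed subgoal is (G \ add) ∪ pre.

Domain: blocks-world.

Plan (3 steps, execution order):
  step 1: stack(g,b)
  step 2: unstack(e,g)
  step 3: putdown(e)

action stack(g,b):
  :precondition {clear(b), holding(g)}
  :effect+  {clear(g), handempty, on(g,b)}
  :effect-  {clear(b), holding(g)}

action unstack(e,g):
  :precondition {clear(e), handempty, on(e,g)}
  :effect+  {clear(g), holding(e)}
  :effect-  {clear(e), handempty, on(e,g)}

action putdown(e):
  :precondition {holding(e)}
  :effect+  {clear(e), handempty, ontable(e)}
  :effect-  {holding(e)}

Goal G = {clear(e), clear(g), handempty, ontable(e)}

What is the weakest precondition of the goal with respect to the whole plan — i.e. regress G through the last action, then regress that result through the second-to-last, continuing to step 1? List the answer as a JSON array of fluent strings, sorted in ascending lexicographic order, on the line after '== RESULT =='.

Regress step by step:
  through step 3 (putdown(e)): drop {clear(e), handempty, ontable(e)}, keep {clear(g)}, require {holding(e)}
    → {clear(g), holding(e)}
  through step 2 (unstack(e,g)): drop {clear(g), holding(e)}, keep {}, require {clear(e), handempty, on(e,g)}
    → {clear(e), handempty, on(e,g)}
  through step 1 (stack(g,b)): drop {handempty}, keep {clear(e), on(e,g)}, require {clear(b), holding(g)}
    → {clear(b), clear(e), holding(g), on(e,g)}

== RESULT ==
["clear(b)", "clear(e)", "holding(g)", "on(e,g)"]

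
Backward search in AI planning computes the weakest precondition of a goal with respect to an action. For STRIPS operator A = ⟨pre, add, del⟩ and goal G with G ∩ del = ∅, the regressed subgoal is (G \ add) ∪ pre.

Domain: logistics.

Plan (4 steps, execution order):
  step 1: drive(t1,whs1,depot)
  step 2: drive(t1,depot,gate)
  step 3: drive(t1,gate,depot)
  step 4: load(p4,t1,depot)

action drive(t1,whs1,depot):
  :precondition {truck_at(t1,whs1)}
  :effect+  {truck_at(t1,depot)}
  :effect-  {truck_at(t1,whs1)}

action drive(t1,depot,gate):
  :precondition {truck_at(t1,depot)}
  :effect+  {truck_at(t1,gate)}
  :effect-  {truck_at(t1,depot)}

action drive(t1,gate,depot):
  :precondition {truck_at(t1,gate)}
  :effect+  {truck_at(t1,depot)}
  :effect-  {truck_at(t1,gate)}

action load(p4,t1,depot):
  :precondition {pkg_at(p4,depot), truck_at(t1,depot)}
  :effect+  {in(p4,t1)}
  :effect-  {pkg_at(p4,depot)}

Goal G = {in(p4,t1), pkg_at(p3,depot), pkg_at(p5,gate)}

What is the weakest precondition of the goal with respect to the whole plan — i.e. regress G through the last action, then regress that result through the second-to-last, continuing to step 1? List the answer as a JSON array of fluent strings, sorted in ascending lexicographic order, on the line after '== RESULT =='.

Regress step by step:
  through step 4 (load(p4,t1,depot)): drop {in(p4,t1)}, keep {pkg_at(p3,depot), pkg_at(p5,gate)}, require {pkg_at(p4,depot), truck_at(t1,depot)}
    → {pkg_at(p3,depot), pkg_at(p4,depot), pkg_at(p5,gate), truck_at(t1,depot)}
  through step 3 (drive(t1,gate,depot)): drop {truck_at(t1,depot)}, keep {pkg_at(p3,depot), pkg_at(p4,depot), pkg_at(p5,gate)}, require {truck_at(t1,gate)}
    → {pkg_at(p3,depot), pkg_at(p4,depot), pkg_at(p5,gate), truck_at(t1,gate)}
  through step 2 (drive(t1,depot,gate)): drop {truck_at(t1,gate)}, keep {pkg_at(p3,depot), pkg_at(p4,depot), pkg_at(p5,gate)}, require {truck_at(t1,depot)}
    → {pkg_at(p3,depot), pkg_at(p4,depot), pkg_at(p5,gate), truck_at(t1,depot)}
  through step 1 (drive(t1,whs1,depot)): drop {truck_at(t1,depot)}, keep {pkg_at(p3,depot), pkg_at(p4,depot), pkg_at(p5,gate)}, require {truck_at(t1,whs1)}
    → {pkg_at(p3,depot), pkg_at(p4,depot), pkg_at(p5,gate), truck_at(t1,whs1)}

== RESULT ==
["pkg_at(p3,depot)", "pkg_at(p4,depot)", "pkg_at(p5,gate)", "truck_at(t1,whs1)"]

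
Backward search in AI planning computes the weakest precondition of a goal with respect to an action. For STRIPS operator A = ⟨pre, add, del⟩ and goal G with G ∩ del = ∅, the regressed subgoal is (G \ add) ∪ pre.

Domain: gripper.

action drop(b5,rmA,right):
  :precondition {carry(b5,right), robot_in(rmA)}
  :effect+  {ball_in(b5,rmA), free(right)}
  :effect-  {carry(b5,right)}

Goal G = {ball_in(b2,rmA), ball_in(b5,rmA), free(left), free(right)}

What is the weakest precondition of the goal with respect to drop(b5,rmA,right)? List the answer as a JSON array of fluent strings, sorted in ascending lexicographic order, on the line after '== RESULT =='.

Compute (G \ add) ∪ pre:
  G ∩ del = {}  (empty — regression defined)
  G \ add = {ball_in(b2,rmA), ball_in(b5,rmA), free(left), free(right)} \ {ball_in(b5,rmA), free(right)} = {ball_in(b2,rmA), free(left)}
  ∪ pre   = {ball_in(b2,rmA), free(left)} ∪ {carry(b5,right), robot_in(rmA)}
          = {ball_in(b2,rmA), carry(b5,right), free(left), robot_in(rmA)}

== RESULT ==
["ball_in(b2,rmA)", "carry(b5,right)", "free(left)", "robot_in(rmA)"]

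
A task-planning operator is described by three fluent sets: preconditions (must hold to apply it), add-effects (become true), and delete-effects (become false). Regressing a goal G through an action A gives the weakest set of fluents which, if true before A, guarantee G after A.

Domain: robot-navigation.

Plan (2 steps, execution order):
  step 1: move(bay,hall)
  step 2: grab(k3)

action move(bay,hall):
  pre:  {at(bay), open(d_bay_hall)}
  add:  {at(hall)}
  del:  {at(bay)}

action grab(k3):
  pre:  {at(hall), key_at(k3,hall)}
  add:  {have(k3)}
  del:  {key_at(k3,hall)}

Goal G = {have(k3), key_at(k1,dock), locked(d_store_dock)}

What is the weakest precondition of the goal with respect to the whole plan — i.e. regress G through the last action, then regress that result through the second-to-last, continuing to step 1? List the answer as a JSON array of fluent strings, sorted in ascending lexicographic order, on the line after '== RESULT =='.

Work backward from the goal:
  through step 2 (grab(k3)): drop {have(k3)}, keep {key_at(k1,dock), locked(d_store_dock)}, require {at(hall), key_at(k3,hall)}
    → {at(hall), key_at(k1,dock), key_at(k3,hall), locked(d_store_dock)}
  through step 1 (move(bay,hall)): drop {at(hall)}, keep {key_at(k1,dock), key_at(k3,hall), locked(d_store_dock)}, require {at(bay), open(d_bay_hall)}
    → {at(bay), key_at(k1,dock), key_at(k3,hall), locked(d_store_dock), open(d_bay_hall)}

== RESULT ==
["at(bay)", "key_at(k1,dock)", "key_at(k3,hall)", "locked(d_store_dock)", "open(d_bay_hall)"]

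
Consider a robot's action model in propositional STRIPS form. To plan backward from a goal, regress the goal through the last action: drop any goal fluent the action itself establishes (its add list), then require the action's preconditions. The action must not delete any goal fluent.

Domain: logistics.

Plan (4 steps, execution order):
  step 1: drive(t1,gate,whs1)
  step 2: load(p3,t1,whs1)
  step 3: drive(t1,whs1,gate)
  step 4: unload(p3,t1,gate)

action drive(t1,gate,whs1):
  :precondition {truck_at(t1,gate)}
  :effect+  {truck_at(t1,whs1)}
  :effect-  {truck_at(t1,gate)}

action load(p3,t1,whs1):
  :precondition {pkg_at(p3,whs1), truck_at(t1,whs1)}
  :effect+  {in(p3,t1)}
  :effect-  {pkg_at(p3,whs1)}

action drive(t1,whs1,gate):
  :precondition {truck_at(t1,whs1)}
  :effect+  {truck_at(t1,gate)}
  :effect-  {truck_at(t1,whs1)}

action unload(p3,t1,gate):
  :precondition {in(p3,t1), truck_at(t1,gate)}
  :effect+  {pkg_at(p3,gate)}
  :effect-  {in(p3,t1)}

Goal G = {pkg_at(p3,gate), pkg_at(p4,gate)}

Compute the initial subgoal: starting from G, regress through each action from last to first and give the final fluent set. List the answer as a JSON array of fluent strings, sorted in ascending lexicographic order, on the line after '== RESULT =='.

Work backward from the goal:
  through step 4 (unload(p3,t1,gate)): drop {pkg_at(p3,gate)}, keep {pkg_at(p4,gate)}, require {in(p3,t1), truck_at(t1,gate)}
    → {in(p3,t1), pkg_at(p4,gate), truck_at(t1,gate)}
  through step 3 (drive(t1,whs1,gate)): drop {truck_at(t1,gate)}, keep {in(p3,t1), pkg_at(p4,gate)}, require {truck_at(t1,whs1)}
    → {in(p3,t1), pkg_at(p4,gate), truck_at(t1,whs1)}
  through step 2 (load(p3,t1,whs1)): drop {in(p3,t1)}, keep {pkg_at(p4,gate), truck_at(t1,whs1)}, require {pkg_at(p3,whs1), truck_at(t1,whs1)}
    → {pkg_at(p3,whs1), pkg_at(p4,gate), truck_at(t1,whs1)}
  through step 1 (drive(t1,gate,whs1)): drop {truck_at(t1,whs1)}, keep {pkg_at(p3,whs1), pkg_at(p4,gate)}, require {truck_at(t1,gate)}
    → {pkg_at(p3,whs1), pkg_at(p4,gate), truck_at(t1,gate)}

== RESULT ==
["pkg_at(p3,whs1)", "pkg_at(p4,gate)", "truck_at(t1,gate)"]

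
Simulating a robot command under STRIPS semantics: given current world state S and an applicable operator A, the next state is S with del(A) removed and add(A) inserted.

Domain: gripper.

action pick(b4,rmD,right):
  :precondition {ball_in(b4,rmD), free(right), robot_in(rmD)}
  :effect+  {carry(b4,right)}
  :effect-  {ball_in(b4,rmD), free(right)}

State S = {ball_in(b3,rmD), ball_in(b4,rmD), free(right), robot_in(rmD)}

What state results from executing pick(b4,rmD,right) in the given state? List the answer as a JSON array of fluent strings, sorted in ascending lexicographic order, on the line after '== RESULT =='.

Progress:
  pre ⊆ S: {ball_in(b4,rmD), free(right), robot_in(rmD)} ⊆ S  — applicable
  S \ del = {ball_in(b3,rmD), robot_in(rmD)}
  ∪ add   = {ball_in(b3,rmD), carry(b4,right), robot_in(rmD)}

== RESULT ==
["ball_in(b3,rmD)", "carry(b4,right)", "robot_in(rmD)"]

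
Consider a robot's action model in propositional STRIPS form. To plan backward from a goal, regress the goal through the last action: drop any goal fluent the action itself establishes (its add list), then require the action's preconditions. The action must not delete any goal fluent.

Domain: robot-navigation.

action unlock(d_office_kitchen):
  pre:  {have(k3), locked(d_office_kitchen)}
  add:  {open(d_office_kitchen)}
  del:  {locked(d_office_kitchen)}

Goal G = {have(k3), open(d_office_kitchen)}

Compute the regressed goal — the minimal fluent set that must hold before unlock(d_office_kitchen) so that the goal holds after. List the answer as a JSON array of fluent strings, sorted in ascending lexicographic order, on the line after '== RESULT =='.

Regress:
  G ∩ del = {}  (empty — regression defined)
  G \ add = {have(k3), open(d_office_kitchen)} \ {open(d_office_kitchen)} = {have(k3)}
  ∪ pre   = {have(k3)} ∪ {have(k3), locked(d_office_kitchen)}
          = {have(k3), locked(d_office_kitchen)}

== RESULT ==
["have(k3)", "locked(d_office_kitchen)"]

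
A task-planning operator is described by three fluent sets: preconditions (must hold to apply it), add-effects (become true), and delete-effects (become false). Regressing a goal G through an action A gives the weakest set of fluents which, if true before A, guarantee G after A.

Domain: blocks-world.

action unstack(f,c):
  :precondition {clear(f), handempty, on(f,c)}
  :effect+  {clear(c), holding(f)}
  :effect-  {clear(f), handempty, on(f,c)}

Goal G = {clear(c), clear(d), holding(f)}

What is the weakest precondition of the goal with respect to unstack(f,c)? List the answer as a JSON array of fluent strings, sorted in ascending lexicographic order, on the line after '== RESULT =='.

Compute (G \ add) ∪ pre:
  G ∩ del = {}  (empty — regression defined)
  G \ add = {clear(c), clear(d), holding(f)} \ {clear(c), holding(f)} = {clear(d)}
  ∪ pre   = {clear(d)} ∪ {clear(f), handempty, on(f,c)}
          = {clear(d), clear(f), handempty, on(f,c)}

== RESULT ==
["clear(d)", "clear(f)", "handempty", "on(f,c)"]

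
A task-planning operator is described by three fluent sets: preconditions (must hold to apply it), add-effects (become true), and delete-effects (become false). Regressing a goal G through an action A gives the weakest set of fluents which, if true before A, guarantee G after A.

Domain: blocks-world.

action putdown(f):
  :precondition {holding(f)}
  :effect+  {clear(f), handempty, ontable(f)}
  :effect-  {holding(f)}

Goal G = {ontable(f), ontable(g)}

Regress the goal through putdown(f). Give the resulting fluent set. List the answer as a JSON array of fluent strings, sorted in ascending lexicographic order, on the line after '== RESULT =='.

Compute (G \ add) ∪ pre:
  G ∩ del = {}  (empty — regression defined)
  G \ add = {ontable(f), ontable(g)} \ {clear(f), handempty, ontable(f)} = {ontable(g)}
  ∪ pre   = {ontable(g)} ∪ {holding(f)}
          = {holding(f), ontable(g)}

== RESULT ==
["holding(f)", "ontable(g)"]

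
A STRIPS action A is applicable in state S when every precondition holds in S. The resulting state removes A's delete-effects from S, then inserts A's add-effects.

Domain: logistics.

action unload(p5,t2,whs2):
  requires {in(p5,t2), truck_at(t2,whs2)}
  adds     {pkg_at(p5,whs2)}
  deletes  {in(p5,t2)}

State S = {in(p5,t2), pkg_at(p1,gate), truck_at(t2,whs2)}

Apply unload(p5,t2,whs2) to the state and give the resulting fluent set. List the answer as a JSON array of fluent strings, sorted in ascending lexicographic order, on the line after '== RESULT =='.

Progress:
  pre ⊆ S: {in(p5,t2), truck_at(t2,whs2)} ⊆ S  — applicable
  S \ del = {pkg_at(p1,gate), truck_at(t2,whs2)}
  ∪ add   = {pkg_at(p1,gate), pkg_at(p5,whs2), truck_at(t2,whs2)}

== RESULT ==
["pkg_at(p1,gate)", "pkg_at(p5,whs2)", "truck_at(t2,whs2)"]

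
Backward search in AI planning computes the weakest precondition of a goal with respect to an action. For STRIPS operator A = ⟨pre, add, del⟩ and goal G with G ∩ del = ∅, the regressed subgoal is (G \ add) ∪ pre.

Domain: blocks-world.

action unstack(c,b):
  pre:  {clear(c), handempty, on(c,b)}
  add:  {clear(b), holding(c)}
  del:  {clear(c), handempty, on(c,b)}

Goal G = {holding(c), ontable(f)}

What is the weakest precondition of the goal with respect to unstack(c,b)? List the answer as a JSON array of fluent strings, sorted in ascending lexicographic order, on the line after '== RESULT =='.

Compute (G \ add) ∪ pre:
  G ∩ del = {}  (empty — regression defined)
  G \ add = {holding(c), ontable(f)} \ {clear(b), holding(c)} = {ontable(f)}
  ∪ pre   = {ontable(f)} ∪ {clear(c), handempty, on(c,b)}
          = {clear(c), handempty, on(c,b), ontable(f)}

== RESULT ==
["clear(c)", "handempty", "on(c,b)", "ontable(f)"]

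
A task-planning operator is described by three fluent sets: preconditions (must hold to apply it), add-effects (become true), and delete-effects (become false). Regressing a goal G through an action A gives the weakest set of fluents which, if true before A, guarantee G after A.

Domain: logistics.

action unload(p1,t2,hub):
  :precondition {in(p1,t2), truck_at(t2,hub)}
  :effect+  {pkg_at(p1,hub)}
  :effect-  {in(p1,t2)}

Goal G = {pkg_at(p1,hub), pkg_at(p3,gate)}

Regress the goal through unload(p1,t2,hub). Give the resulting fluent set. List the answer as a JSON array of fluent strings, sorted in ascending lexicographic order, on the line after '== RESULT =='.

Regress:
  G ∩ del = {}  (empty — regression defined)
  G \ add = {pkg_at(p1,hub), pkg_at(p3,gate)} \ {pkg_at(p1,hub)} = {pkg_at(p3,gate)}
  ∪ pre   = {pkg_at(p3,gate)} ∪ {in(p1,t2), truck_at(t2,hub)}
          = {in(p1,t2), pkg_at(p3,gate), truck_at(t2,hub)}

== RESULT ==
["in(p1,t2)", "pkg_at(p3,gate)", "truck_at(t2,hub)"]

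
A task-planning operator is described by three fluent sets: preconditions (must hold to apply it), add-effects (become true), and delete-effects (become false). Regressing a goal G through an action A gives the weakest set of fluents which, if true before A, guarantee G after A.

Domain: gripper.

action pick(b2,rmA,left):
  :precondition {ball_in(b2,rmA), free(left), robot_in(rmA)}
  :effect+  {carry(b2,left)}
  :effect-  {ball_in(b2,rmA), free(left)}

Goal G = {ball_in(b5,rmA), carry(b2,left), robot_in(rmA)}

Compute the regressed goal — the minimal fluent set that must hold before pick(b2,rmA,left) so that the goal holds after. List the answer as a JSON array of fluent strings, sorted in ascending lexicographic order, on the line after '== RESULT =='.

Regress:
  G ∩ del = {}  (empty — regression defined)
  G \ add = {ball_in(b5,rmA), carry(b2,left), robot_in(rmA)} \ {carry(b2,left)} = {ball_in(b5,rmA), robot_in(rmA)}
  ∪ pre   = {ball_in(b5,rmA), robot_in(rmA)} ∪ {ball_in(b2,rmA), free(left), robot_in(rmA)}
          = {ball_in(b2,rmA), ball_in(b5,rmA), free(left), robot_in(rmA)}

== RESULT ==
["ball_in(b2,rmA)", "ball_in(b5,rmA)", "free(left)", "robot_in(rmA)"]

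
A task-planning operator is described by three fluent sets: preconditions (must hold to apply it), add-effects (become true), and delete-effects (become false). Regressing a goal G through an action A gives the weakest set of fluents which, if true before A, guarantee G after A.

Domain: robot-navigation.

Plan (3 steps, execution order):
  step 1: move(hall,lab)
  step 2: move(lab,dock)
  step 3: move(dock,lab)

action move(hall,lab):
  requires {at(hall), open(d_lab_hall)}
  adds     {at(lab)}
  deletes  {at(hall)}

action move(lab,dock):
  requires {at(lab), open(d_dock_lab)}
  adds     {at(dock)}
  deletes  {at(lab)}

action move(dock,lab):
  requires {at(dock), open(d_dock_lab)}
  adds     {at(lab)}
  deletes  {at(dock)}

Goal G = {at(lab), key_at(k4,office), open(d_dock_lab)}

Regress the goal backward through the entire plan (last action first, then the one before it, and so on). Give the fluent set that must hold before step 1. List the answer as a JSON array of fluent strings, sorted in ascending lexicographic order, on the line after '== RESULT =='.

Work backward from the goal:
  through step 3 (move(dock,lab)): drop {at(lab)}, keep {key_at(k4,office), open(d_dock_lab)}, require {at(dock), open(d_dock_lab)}
    → {at(dock), key_at(k4,office), open(d_dock_lab)}
  through step 2 (move(lab,dock)): drop {at(dock)}, keep {key_at(k4,office), open(d_dock_lab)}, require {at(lab), open(d_dock_lab)}
    → {at(lab), key_at(k4,office), open(d_dock_lab)}
  through step 1 (move(hall,lab)): drop {at(lab)}, keep {key_at(k4,office), open(d_dock_lab)}, require {at(hall), open(d_lab_hall)}
    → {at(hall), key_at(k4,office), open(d_dock_lab), open(d_lab_hall)}

== RESULT ==
["at(hall)", "key_at(k4,office)", "open(d_dock_lab)", "open(d_lab_hall)"]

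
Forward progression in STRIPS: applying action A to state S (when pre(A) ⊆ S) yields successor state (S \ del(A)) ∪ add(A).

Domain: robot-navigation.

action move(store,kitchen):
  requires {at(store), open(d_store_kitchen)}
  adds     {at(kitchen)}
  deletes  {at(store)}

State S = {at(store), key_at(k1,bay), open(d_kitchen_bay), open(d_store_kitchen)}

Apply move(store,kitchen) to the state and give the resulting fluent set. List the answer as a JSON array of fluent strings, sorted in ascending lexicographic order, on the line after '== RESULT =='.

Compute (S \ del) ∪ add:
  pre ⊆ S: {at(store), open(d_store_kitchen)} ⊆ S  — applicable
  S \ del = {key_at(k1,bay), open(d_kitchen_bay), open(d_store_kitchen)}
  ∪ add   = {at(kitchen), key_at(k1,bay), open(d_kitchen_bay), open(d_store_kitchen)}

== RESULT ==
["at(kitchen)", "key_at(k1,bay)", "open(d_kitchen_bay)", "open(d_store_kitchen)"]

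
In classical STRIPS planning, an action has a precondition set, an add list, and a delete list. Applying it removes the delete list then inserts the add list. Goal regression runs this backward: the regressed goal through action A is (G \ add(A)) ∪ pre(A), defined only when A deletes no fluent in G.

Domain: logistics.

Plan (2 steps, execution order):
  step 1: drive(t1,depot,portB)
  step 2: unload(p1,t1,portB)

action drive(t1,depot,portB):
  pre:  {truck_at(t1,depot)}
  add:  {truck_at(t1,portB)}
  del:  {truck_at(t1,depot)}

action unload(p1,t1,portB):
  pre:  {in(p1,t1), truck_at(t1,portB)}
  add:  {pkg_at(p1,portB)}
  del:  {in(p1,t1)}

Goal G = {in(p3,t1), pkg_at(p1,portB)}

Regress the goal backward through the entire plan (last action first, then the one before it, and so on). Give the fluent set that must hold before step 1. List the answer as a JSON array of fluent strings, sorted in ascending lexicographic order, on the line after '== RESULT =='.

Regress step by step:
  through step 2 (unload(p1,t1,portB)): drop {pkg_at(p1,portB)}, keep {in(p3,t1)}, require {in(p1,t1), truck_at(t1,portB)}
    → {in(p1,t1), in(p3,t1), truck_at(t1,portB)}
  through step 1 (drive(t1,depot,portB)): drop {truck_at(t1,portB)}, keep {in(p1,t1), in(p3,t1)}, require {truck_at(t1,depot)}
    → {in(p1,t1), in(p3,t1), truck_at(t1,depot)}

== RESULT ==
["in(p1,t1)", "in(p3,t1)", "truck_at(t1,depot)"]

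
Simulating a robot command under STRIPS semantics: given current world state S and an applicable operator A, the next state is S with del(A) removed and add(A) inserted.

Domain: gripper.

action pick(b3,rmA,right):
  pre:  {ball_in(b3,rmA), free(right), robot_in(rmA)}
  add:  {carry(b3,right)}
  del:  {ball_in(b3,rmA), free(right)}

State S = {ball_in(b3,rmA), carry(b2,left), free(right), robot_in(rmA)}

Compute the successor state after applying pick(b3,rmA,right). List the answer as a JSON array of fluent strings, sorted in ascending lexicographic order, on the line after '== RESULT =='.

Progress:
  pre ⊆ S: {ball_in(b3,rmA), free(right), robot_in(rmA)} ⊆ S  — applicable
  S \ del = {carry(b2,left), robot_in(rmA)}
  ∪ add   = {carry(b2,left), carry(b3,right), robot_in(rmA)}

== RESULT ==
["carry(b2,left)", "carry(b3,right)", "robot_in(rmA)"]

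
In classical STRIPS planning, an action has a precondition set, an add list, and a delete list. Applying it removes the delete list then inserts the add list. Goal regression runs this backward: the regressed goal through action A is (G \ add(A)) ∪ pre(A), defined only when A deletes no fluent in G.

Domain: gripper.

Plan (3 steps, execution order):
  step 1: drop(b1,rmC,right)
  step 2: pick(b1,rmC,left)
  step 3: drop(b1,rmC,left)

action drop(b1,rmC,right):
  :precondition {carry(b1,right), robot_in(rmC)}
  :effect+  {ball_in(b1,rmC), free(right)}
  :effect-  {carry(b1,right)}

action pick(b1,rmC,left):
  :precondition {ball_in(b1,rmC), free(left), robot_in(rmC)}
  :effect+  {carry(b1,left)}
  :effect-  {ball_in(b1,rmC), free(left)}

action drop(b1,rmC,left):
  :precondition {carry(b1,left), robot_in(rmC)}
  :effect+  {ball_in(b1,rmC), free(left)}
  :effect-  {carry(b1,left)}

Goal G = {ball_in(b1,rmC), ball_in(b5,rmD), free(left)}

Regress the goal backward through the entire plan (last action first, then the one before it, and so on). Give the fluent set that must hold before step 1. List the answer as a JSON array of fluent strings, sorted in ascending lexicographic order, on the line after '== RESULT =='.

Regress step by step:
  through step 3 (drop(b1,rmC,left)): drop {ball_in(b1,rmC), free(left)}, keep {ball_in(b5,rmD)}, require {carry(b1,left), robot_in(rmC)}
    → {ball_in(b5,rmD), carry(b1,left), robot_in(rmC)}
  through step 2 (pick(b1,rmC,left)): drop {carry(b1,left)}, keep {ball_in(b5,rmD), robot_in(rmC)}, require {ball_in(b1,rmC), free(left), robot_in(rmC)}
    → {ball_in(b1,rmC), ball_in(b5,rmD), free(left), robot_in(rmC)}
  through step 1 (drop(b1,rmC,right)): drop {ball_in(b1,rmC)}, keep {ball_in(b5,rmD), free(left), robot_in(rmC)}, require {carry(b1,right), robot_in(rmC)}
    → {ball_in(b5,rmD), carry(b1,right), free(left), robot_in(rmC)}

== RESULT ==
["ball_in(b5,rmD)", "carry(b1,right)", "free(left)", "robot_in(rmC)"]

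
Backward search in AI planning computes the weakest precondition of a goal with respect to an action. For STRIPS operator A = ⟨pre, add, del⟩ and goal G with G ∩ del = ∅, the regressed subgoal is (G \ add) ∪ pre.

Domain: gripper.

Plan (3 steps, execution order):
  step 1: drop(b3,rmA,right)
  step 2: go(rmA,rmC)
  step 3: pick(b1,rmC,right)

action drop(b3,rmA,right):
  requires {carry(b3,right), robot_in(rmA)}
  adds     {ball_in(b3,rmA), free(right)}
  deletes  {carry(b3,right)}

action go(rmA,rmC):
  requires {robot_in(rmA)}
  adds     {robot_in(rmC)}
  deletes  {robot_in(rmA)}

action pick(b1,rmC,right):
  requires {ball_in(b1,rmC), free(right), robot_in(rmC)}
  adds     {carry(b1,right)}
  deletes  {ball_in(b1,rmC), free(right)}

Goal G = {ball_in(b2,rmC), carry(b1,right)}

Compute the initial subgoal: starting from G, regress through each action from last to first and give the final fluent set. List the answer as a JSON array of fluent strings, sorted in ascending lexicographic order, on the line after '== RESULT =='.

Regress step by step:
  through step 3 (pick(b1,rmC,right)): drop {carry(b1,right)}, keep {ball_in(b2,rmC)}, require {ball_in(b1,rmC), free(right), robot_in(rmC)}
    → {ball_in(b1,rmC), ball_in(b2,rmC), free(right), robot_in(rmC)}
  through step 2 (go(rmA,rmC)): drop {robot_in(rmC)}, keep {ball_in(b1,rmC), ball_in(b2,rmC), free(right)}, require {robot_in(rmA)}
    → {ball_in(b1,rmC), ball_in(b2,rmC), free(right), robot_in(rmA)}
  through step 1 (drop(b3,rmA,right)): drop {free(right)}, keep {ball_in(b1,rmC), ball_in(b2,rmC), robot_in(rmA)}, require {carry(b3,right), robot_in(rmA)}
    → {ball_in(b1,rmC), ball_in(b2,rmC), carry(b3,right), robot_in(rmA)}

== RESULT ==
["ball_in(b1,rmC)", "ball_in(b2,rmC)", "carry(b3,right)", "robot_in(rmA)"]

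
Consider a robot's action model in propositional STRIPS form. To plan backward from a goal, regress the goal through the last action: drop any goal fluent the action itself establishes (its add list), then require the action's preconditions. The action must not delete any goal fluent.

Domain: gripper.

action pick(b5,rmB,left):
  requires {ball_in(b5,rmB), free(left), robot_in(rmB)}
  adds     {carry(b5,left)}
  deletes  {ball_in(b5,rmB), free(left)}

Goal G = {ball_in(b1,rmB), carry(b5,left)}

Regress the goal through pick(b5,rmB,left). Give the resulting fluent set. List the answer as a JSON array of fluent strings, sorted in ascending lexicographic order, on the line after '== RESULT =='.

Regress:
  G ∩ del = {}  (empty — regression defined)
  G \ add = {ball_in(b1,rmB), carry(b5,left)} \ {carry(b5,left)} = {ball_in(b1,rmB)}
  ∪ pre   = {ball_in(b1,rmB)} ∪ {ball_in(b5,rmB), free(left), robot_in(rmB)}
          = {ball_in(b1,rmB), ball_in(b5,rmB), free(left), robot_in(rmB)}

== RESULT ==
["ball_in(b1,rmB)", "ball_in(b5,rmB)", "free(left)", "robot_in(rmB)"]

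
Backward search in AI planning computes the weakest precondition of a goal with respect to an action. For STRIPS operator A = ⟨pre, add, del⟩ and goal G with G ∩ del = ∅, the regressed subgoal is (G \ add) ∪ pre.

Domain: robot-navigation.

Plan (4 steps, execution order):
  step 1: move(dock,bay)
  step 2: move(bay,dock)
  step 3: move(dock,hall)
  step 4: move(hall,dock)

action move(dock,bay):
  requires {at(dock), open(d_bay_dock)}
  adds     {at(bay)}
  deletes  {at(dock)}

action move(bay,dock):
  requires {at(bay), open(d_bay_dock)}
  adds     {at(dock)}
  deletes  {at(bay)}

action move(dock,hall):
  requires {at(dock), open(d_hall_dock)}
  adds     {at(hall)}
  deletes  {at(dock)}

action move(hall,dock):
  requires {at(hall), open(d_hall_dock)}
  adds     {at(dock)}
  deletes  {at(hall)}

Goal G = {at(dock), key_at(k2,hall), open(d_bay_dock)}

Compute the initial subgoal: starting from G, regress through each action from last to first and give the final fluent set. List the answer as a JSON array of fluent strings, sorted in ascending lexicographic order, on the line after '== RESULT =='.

Work backward from the goal:
  through step 4 (move(hall,dock)): drop {at(dock)}, keep {key_at(k2,hall), open(d_bay_dock)}, require {at(hall), open(d_hall_dock)}
    → {at(hall), key_at(k2,hall), open(d_bay_dock), open(d_hall_dock)}
  through step 3 (move(dock,hall)): drop {at(hall)}, keep {key_at(k2,hall), open(d_bay_dock), open(d_hall_dock)}, require {at(dock), open(d_hall_dock)}
    → {at(dock), key_at(k2,hall), open(d_bay_dock), open(d_hall_dock)}
  through step 2 (move(bay,dock)): drop {at(dock)}, keep {key_at(k2,hall), open(d_bay_dock), open(d_hall_dock)}, require {at(bay), open(d_bay_dock)}
    → {at(bay), key_at(k2,hall), open(d_bay_dock), open(d_hall_dock)}
  through step 1 (move(dock,bay)): drop {at(bay)}, keep {key_at(k2,hall), open(d_bay_dock), open(d_hall_dock)}, require {at(dock), open(d_bay_dock)}
    → {at(dock), key_at(k2,hall), open(d_bay_dock), open(d_hall_dock)}

== RESULT ==
["at(dock)", "key_at(k2,hall)", "open(d_bay_dock)", "open(d_hall_dock)"]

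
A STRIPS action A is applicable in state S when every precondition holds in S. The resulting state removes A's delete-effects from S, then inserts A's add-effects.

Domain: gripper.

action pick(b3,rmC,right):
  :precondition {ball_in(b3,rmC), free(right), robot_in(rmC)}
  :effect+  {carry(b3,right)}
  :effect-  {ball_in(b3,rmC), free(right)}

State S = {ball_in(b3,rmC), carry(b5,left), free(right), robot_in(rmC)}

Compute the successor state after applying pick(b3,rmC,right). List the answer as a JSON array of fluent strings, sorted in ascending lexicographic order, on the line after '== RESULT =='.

Compute (S \ del) ∪ add:
  pre ⊆ S: {ball_in(b3,rmC), free(right), robot_in(rmC)} ⊆ S  — applicable
  S \ del = {carry(b5,left), robot_in(rmC)}
  ∪ add   = {carry(b3,right), carry(b5,left), robot_in(rmC)}

== RESULT ==
["carry(b3,right)", "carry(b5,left)", "robot_in(rmC)"]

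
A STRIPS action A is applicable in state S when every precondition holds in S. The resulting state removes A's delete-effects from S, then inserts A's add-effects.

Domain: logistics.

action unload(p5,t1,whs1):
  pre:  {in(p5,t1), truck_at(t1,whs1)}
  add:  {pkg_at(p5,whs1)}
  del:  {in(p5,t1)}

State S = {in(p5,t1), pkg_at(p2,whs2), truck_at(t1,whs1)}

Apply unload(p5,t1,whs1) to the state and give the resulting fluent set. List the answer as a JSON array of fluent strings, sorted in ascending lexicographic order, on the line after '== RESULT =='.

Compute (S \ del) ∪ add:
  pre ⊆ S: {in(p5,t1), truck_at(t1,whs1)} ⊆ S  — applicable
  S \ del = {pkg_at(p2,whs2), truck_at(t1,whs1)}
  ∪ add   = {pkg_at(p2,whs2), pkg_at(p5,whs1), truck_at(t1,whs1)}

== RESULT ==
["pkg_at(p2,whs2)", "pkg_at(p5,whs1)", "truck_at(t1,whs1)"]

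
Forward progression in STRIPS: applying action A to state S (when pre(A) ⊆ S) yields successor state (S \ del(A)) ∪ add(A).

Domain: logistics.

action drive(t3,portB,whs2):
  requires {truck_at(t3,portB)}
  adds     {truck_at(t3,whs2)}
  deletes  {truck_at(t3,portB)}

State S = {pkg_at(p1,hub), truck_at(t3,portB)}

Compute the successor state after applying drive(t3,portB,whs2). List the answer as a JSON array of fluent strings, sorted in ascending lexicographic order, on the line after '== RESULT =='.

Progress:
  pre ⊆ S: {truck_at(t3,portB)} ⊆ S  — applicable
  S \ del = {pkg_at(p1,hub)}
  ∪ add   = {pkg_at(p1,hub), truck_at(t3,whs2)}

== RESULT ==
["pkg_at(p1,hub)", "truck_at(t3,whs2)"]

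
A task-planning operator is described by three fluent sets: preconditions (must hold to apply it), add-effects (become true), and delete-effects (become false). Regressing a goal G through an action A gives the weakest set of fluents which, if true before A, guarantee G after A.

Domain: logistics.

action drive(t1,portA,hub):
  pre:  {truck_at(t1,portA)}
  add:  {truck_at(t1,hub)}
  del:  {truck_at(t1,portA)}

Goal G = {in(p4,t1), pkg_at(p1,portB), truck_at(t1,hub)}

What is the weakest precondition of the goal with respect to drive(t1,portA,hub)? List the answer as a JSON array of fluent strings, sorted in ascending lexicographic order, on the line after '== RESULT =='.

Regress:
  G ∩ del = {}  (empty — regression defined)
  G \ add = {in(p4,t1), pkg_at(p1,portB), truck_at(t1,hub)} \ {truck_at(t1,hub)} = {in(p4,t1), pkg_at(p1,portB)}
  ∪ pre   = {in(p4,t1), pkg_at(p1,portB)} ∪ {truck_at(t1,portA)}
          = {in(p4,t1), pkg_at(p1,portB), truck_at(t1,portA)}

== RESULT ==
["in(p4,t1)", "pkg_at(p1,portB)", "truck_at(t1,portA)"]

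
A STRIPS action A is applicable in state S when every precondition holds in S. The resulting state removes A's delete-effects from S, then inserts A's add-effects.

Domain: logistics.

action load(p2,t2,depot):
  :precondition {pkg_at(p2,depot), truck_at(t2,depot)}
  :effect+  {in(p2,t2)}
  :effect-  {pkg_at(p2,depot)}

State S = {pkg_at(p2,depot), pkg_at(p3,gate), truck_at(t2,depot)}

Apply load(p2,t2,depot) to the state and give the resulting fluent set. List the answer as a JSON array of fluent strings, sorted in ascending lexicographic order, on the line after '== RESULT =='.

Progress:
  pre ⊆ S: {pkg_at(p2,depot), truck_at(t2,depot)} ⊆ S  — applicable
  S \ del = {pkg_at(p3,gate), truck_at(t2,depot)}
  ∪ add   = {in(p2,t2), pkg_at(p3,gate), truck_at(t2,depot)}

== RESULT ==
["in(p2,t2)", "pkg_at(p3,gate)", "truck_at(t2,depot)"]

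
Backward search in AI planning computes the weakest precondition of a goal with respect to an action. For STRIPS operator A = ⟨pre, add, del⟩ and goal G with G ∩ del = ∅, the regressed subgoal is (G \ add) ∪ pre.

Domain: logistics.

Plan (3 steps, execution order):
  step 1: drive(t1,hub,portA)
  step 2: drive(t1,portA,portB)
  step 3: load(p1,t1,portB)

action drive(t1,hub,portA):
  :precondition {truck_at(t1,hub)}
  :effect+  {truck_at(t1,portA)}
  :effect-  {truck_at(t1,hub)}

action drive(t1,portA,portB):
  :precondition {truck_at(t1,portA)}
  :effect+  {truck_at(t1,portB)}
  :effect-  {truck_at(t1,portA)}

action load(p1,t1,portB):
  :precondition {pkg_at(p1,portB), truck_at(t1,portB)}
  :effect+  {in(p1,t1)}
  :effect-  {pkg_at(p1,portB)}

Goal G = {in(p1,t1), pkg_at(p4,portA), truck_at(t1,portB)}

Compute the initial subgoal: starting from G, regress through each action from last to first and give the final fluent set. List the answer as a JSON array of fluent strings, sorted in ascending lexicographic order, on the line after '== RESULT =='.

Work backward from the goal:
  through step 3 (load(p1,t1,portB)): drop {in(p1,t1)}, keep {pkg_at(p4,portA), truck_at(t1,portB)}, require {pkg_at(p1,portB), truck_at(t1,portB)}
    → {pkg_at(p1,portB), pkg_at(p4,portA), truck_at(t1,portB)}
  through step 2 (drive(t1,portA,portB)): drop {truck_at(t1,portB)}, keep {pkg_at(p1,portB), pkg_at(p4,portA)}, require {truck_at(t1,portA)}
    → {pkg_at(p1,portB), pkg_at(p4,portA), truck_at(t1,portA)}
  through step 1 (drive(t1,hub,portA)): drop {truck_at(t1,portA)}, keep {pkg_at(p1,portB), pkg_at(p4,portA)}, require {truck_at(t1,hub)}
    → {pkg_at(p1,portB), pkg_at(p4,portA), truck_at(t1,hub)}

== RESULT ==
["pkg_at(p1,portB)", "pkg_at(p4,portA)", "truck_at(t1,hub)"]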